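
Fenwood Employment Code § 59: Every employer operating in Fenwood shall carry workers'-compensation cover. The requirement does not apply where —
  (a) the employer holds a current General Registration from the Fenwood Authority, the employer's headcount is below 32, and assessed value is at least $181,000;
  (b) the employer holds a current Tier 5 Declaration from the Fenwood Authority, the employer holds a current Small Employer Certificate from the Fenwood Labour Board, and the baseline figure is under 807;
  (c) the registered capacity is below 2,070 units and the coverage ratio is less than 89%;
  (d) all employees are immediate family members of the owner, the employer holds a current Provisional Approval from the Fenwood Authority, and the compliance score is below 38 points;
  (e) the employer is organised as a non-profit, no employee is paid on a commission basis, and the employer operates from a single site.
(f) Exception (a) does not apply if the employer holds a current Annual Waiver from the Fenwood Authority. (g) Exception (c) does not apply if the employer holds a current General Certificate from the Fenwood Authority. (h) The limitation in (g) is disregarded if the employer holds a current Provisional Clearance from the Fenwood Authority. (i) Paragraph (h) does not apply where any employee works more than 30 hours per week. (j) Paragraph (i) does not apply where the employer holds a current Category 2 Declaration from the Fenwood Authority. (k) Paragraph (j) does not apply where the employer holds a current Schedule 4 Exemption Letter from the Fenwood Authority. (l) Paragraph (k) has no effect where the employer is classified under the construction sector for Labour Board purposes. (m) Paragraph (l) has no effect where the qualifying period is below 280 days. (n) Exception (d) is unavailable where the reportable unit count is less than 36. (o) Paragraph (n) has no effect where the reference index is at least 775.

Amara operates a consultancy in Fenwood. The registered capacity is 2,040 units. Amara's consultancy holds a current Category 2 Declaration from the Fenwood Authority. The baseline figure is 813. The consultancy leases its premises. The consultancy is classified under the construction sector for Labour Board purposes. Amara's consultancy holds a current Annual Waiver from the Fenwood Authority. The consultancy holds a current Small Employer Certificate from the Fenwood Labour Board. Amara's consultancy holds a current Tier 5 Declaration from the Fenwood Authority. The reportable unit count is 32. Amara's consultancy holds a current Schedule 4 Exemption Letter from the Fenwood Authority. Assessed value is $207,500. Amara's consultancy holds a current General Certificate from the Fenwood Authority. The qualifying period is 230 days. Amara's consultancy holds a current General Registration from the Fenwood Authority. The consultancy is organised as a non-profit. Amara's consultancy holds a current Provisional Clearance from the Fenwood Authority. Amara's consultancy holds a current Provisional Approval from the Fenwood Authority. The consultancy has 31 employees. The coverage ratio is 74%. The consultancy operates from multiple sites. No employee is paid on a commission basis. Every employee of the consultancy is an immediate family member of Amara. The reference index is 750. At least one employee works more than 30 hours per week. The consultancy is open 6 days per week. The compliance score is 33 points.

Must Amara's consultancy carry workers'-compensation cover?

Yes — Amara's consultancy must carry workers'-compensation cover.

Exception (a) is satisfied on its face — a current General Registration is held; the employer's headcount is 31, below the 32 limit; assessed value is $207,500, meeting the $181,000 threshold. Turning to paragraph (f): (f) operates against (a): a current Annual Waiver is held. (a) is therefore removed.
Exception (b) fails — the baseline figure is 813, not under 807.
Exception (c) is satisfied on its face — the registered capacity is 2,040 units, below the 2,070 units limit; the coverage ratio is 74%, less than the 89% limit. Turning to paragraphs (g)–(m): (g) operates against (c): a current General Certificate is held. (h) operates (a current Provisional Clearance is held), but is itself disapplied by (i): (i) is engaged — at least one employee exceeds 30 hours/week. (j) applies (a current Category 2 Declaration is held), but is overridden by (k): (k) operates — a current Schedule 4 Exemption Letter is held. (l) applies (the consultancy is classified under the construction sector), but is itself disapplied by (m): (m) operates against (l): the qualifying period is 230 days, below the 280 days limit. (c) is therefore removed.
Exception (d) is satisfied on its face — every employee is an immediate family member; a current Provisional Approval is held; the compliance score is 33 points, below the 38 points limit. However, paragraphs (n)–(o) must be considered: (n) is engaged — the reportable unit count is 32, less than the 36 limit. (o) does not operate here (the reference index is 750, short of 775), so (n) stands. Exception (d) does not apply.
Exception (e) does not apply: the employer operates from multiple sites.
No exception displaces § 59.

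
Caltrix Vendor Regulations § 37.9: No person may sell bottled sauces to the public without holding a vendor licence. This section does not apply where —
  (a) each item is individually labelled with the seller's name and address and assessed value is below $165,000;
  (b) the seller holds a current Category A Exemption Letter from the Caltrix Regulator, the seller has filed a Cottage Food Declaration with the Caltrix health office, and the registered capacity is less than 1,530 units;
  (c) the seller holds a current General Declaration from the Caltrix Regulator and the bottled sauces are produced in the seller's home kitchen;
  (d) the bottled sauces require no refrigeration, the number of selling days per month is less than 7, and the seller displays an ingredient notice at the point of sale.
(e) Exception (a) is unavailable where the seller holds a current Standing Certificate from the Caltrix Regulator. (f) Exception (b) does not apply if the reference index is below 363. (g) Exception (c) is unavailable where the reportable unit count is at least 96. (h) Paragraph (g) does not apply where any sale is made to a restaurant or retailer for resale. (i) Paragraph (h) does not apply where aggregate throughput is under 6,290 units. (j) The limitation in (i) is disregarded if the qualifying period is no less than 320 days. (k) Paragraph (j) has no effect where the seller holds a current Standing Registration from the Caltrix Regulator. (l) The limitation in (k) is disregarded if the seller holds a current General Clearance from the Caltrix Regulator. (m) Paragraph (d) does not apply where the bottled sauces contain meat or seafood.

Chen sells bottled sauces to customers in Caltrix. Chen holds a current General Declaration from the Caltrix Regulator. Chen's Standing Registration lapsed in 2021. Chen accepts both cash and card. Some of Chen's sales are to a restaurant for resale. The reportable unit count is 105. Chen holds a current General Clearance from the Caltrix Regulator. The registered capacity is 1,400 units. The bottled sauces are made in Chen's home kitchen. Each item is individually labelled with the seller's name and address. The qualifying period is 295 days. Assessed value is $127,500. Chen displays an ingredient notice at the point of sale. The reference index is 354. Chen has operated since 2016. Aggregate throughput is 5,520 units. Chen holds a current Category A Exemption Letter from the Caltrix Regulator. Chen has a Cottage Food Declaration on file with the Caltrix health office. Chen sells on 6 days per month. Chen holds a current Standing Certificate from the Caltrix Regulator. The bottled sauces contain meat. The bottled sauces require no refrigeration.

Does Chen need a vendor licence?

Exception (a)'s conditions are all satisfied: items are individually labelled; assessed value is $127,500, below the $165,000 limit. But: (e) operates against (a): a current Standing Certificate is held. So (a) is unavailable.
Exception (b): a current Category A Exemption Letter is held; a Cottage Food Declaration is on file; the registered capacity is 1,400 units, less than the 1,530 units limit — every condition holds. However, paragraph (f) must be considered: (f) operates against (b): the reference index is 354, below the 363 limit. (b) is therefore removed.
Exception (c): a current General Declaration is held; the bottled sauces are home-kitchen produced — every condition holds. But: (g) operates against (c): the reportable unit count is 105, meeting the 96 threshold. (h) is triggered (some sales are to a restaurant for resale), but is set aside by (i): (i) is triggered — aggregate throughput is 5,520 units, under the 6,290 units limit. (j) is not triggered (the qualifying period is 295 days, short of 320 days), so (i) stands. (c) is therefore removed.
Exception (d) is satisfied on its face — the bottled sauces are shelf-stable; the number of selling days per month is 6, less than the 7 limit; an ingredient notice is displayed. But: (m) operates against (d): the bottled sauces contain meat. Exception (d) does not apply.
No exception applies. The general rule governs.

Yes — Chen must hold a vendor licence.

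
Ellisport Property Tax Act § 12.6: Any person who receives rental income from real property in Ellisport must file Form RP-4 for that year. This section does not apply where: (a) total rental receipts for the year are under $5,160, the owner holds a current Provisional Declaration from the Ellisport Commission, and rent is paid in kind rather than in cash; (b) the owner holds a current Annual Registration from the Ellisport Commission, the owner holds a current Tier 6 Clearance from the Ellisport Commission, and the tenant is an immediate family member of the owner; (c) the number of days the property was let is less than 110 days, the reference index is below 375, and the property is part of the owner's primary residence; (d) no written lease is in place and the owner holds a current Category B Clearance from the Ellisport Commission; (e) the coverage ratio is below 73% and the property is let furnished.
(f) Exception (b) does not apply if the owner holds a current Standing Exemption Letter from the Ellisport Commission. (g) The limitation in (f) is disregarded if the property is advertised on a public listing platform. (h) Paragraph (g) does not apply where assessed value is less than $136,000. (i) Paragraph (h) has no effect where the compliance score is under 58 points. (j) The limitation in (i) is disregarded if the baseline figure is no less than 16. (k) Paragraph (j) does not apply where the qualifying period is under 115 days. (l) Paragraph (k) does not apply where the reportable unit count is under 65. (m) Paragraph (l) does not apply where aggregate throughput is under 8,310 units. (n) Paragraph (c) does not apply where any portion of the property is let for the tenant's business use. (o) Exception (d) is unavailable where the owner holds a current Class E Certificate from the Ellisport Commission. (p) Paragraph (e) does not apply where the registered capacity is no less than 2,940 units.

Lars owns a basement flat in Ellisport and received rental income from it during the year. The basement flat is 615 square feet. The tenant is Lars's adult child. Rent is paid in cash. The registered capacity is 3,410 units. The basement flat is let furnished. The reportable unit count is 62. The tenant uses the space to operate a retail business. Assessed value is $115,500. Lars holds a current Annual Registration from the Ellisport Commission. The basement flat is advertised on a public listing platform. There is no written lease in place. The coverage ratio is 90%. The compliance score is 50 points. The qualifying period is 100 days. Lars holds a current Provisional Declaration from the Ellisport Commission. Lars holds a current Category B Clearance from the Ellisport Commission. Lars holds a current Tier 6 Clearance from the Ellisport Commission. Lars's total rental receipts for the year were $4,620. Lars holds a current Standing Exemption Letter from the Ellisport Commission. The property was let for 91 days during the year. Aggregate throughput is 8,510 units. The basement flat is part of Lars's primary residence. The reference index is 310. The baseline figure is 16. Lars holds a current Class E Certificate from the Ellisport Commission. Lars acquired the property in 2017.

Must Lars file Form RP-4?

Yes — Lars must file Form RP-4.

Exception (a) requires that rent is paid in kind rather than in cash; but rent is paid in cash, so (a) is unavailable.
Exception (b) is satisfied on its face — a current Annual Registration is held; a current Tier 6 Clearance is held; the tenant is an immediate family member. But: (f) operates against (b): a current Standing Exemption Letter is held. (g) would limit (f) — the property is publicly advertised — but (h) sets (g) aside: (h) operates — assessed value is $115,500, less than the $136,000 limit. (i) applies (the compliance score is 50 points, under the 58 points limit), but is itself disapplied by (j): (j) applies — the baseline figure is 16, meeting the 16 threshold. (k) would limit (j) — the qualifying period is 100 days, under the 115 days limit — but (l) sets (k) aside: (l) operates — the reportable unit count is 62, under the 65 limit. (m) does not operate here (aggregate throughput is 8,510 units, not under 8,310 units), so (l) stands. So (b) is unavailable.
All of (c)'s requirements are met (the number of days the property was let is 91 days, less than the 110 days limit; the reference index is 310, below the 375 limit; the basement flat is part of the primary residence). But: (n) is engaged — the space is let for business use. (c) is therefore removed.
Exception (d)'s conditions are all satisfied: there is no written lease; a current Category B Clearance is held. However, paragraph (o) must be considered: (o) operates against (d): a current Class E Certificate is held. So (d) is unavailable.
Exception (e) requires that the coverage ratio is below 73%; but the coverage ratio is 90%, not below 73%, so (e) is unavailable.
Every exception is unavailable, so the rule governs.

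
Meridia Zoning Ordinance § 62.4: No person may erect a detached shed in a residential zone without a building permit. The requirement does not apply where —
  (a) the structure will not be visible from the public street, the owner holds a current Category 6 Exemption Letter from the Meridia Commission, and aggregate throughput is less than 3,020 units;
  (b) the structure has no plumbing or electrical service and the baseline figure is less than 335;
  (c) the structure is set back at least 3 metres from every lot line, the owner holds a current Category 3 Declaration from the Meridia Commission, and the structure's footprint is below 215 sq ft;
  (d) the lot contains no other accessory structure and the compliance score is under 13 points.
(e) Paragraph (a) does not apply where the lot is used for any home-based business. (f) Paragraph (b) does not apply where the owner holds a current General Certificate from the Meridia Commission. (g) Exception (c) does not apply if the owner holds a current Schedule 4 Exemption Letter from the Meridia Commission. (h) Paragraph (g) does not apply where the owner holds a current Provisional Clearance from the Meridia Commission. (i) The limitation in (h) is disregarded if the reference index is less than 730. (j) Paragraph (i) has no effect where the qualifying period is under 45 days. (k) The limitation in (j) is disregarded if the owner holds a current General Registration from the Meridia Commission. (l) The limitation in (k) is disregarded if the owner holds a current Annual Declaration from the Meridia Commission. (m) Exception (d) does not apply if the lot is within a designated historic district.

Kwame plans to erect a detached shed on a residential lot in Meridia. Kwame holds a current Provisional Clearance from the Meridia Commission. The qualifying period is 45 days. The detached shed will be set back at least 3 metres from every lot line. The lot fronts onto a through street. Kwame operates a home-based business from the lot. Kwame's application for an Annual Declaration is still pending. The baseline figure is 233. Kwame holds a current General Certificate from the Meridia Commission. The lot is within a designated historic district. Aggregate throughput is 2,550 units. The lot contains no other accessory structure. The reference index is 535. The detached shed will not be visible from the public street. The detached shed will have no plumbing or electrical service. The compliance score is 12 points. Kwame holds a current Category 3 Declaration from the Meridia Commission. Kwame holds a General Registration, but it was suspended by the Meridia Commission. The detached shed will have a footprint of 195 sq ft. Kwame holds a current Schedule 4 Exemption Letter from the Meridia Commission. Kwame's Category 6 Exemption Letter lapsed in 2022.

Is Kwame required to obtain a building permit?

Yes — Kwame must obtain a building permit.

Exception (a) does not apply: the Category 6 Exemption Letter is not current.
All of (b)'s requirements are met (there is no plumbing or electrical service; the baseline figure is 233, less than the 335 limit). However, paragraph (f) must be considered: (f) is engaged — a current General Certificate is held. So (b) is unavailable.
All of (c)'s requirements are met (the setback is at least 3 m on every side; a current Category 3 Declaration is held; the structure's footprint is 195 sq ft, below the 215 sq ft limit). However, paragraphs (g)–(l) must be considered: (g) operates against (c): a current Schedule 4 Exemption Letter is held. (h) would limit (g) — a current Provisional Clearance is held — but (i) sets (h) aside: (i) operates against (h): the reference index is 535, less than the 730 limit. (j) does not operate here (the qualifying period is 45 days, not under 45 days), so (i) stands. (c) is therefore removed.
Exception (d)'s conditions are all satisfied: the lot has no other accessory structure; the compliance score is 12 points, under the 13 points limit. But applying paragraph (m): (m) operates against (d): the lot is in a historic district. (d) is therefore removed.
No exception is made out. Kwame falls within the general rule.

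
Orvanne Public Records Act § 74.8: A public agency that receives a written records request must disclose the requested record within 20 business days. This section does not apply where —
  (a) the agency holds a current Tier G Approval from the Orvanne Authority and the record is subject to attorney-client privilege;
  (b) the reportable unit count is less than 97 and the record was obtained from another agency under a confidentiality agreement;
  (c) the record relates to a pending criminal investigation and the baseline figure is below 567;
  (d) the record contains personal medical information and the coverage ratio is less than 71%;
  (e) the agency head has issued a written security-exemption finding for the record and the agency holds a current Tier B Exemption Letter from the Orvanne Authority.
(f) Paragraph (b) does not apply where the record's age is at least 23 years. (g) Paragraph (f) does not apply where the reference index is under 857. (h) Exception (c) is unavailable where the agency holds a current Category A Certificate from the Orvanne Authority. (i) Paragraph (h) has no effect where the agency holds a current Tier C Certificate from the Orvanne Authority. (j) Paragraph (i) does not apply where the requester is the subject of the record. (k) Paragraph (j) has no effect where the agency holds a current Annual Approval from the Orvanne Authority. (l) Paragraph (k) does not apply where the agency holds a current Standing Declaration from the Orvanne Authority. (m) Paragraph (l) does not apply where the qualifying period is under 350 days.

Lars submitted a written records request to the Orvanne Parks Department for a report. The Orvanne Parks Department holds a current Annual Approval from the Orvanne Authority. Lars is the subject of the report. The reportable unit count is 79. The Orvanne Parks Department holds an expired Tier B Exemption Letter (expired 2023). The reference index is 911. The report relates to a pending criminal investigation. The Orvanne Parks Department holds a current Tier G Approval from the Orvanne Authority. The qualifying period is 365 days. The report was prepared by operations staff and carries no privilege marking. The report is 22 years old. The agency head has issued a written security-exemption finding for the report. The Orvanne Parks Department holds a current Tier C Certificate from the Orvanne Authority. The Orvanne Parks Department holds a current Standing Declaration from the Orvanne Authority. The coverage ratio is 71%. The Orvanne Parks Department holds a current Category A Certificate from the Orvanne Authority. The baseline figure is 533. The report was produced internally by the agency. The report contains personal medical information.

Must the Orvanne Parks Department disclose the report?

Yes — the Orvanne Parks Department must disclose the report.

Exception (a) does not apply: the report carries no privilege marking.
Exception (b) does not apply: the report was produced internally.
Exception (c)'s conditions are all satisfied: the report relates to a pending investigation; the baseline figure is 533, below the 567 limit. However, paragraphs (h)–(m) must be considered: (h) operates against (c): a current Category A Certificate is held. (i) is engaged (a current Tier C Certificate is held), but is displaced by (j): (j) operates against (i): Lars is the subject of the report. (k) would limit (j) — a current Annual Approval is held — but (l) sets (k) aside: (l) operates against (k): a current Standing Declaration is held. (m) is not triggered (the qualifying period is 365 days, not under 350 days), so (l) stands. (c) is therefore removed.
Exception (d) requires that the coverage ratio is less than 71%; but the coverage ratio is 71%, not less than 71%, so (d) is unavailable.
Exception (e) requires that the agency holds a current Tier B Exemption Letter from the Orvanne Authority; but the Tier B Exemption Letter is not current, so (e) is unavailable.
None of the exceptions is available; § 74.8 applies in full.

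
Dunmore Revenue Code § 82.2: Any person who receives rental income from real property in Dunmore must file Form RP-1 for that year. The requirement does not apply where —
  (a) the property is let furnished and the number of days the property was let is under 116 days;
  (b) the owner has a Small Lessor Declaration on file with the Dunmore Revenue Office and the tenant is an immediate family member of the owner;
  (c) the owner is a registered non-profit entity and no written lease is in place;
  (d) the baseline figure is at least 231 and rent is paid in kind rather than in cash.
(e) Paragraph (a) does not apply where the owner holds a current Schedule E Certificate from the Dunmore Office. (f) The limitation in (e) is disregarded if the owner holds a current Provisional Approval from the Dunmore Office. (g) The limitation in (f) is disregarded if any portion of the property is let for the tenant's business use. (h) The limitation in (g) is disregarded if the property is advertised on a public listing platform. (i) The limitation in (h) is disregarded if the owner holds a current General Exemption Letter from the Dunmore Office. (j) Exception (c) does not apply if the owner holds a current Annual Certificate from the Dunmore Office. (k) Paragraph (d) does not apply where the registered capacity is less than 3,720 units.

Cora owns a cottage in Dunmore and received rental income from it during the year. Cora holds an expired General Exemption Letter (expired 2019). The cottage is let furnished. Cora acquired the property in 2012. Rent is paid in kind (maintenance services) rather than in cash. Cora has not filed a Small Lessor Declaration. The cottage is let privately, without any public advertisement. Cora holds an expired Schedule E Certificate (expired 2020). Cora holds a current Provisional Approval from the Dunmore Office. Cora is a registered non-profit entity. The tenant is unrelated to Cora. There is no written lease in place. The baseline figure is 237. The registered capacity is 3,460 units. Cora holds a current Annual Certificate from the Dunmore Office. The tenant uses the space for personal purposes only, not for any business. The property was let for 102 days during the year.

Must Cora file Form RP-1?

No — exception (a) applies; Cora is not required to file Form RP-1.

All of (a)'s requirements are met (the property is let furnished; the number of days the property was let is 102 days, under the 116 days limit). Applying paragraphs (e)–(i): (e) does not operate here — there is no Schedule E Certificate in force. (a) remains available.
Exception (b) fails — no Small Lessor Declaration is on file.
All of (c)'s requirements are met (Cora is a registered non-profit; there is no written lease). Turning to paragraph (j): (j) operates against (c): a current Annual Certificate is held. Exception (c) does not apply.
Exception (d) is satisfied on its face — the baseline figure is 237, meeting the 231 threshold; rent is paid in kind. Turning to paragraph (k): (k) operates against (d): the registered capacity is 3,460 units, less than the 3,720 units limit. (d) is therefore removed.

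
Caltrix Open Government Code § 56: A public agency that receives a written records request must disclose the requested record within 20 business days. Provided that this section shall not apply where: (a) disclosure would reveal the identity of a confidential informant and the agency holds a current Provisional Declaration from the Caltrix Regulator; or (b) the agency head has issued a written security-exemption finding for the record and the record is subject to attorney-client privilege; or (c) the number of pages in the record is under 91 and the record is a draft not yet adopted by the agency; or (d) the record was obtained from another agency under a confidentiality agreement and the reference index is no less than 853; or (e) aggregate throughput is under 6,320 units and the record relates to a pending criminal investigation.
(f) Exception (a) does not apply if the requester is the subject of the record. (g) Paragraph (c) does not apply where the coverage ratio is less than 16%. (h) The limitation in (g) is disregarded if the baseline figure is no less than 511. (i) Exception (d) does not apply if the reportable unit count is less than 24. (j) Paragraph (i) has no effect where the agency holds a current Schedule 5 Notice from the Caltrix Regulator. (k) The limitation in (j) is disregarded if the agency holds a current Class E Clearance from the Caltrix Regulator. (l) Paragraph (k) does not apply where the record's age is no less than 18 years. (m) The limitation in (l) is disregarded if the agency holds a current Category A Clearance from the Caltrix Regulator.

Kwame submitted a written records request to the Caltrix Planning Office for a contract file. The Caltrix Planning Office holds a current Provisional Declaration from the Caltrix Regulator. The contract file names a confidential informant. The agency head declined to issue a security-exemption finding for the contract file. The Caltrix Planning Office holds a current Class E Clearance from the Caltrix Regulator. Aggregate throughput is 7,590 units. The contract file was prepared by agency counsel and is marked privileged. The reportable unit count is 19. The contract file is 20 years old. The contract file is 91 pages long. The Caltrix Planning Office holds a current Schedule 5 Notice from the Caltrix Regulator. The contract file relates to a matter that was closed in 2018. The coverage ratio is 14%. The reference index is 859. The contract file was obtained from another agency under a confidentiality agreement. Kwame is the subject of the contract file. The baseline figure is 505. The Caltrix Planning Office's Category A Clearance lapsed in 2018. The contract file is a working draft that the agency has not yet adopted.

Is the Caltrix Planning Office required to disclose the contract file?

Exception (a): the contract file names a confidential informant; a current Provisional Declaration is held — every condition holds. But: (f) is triggered — Kwame is the subject of the contract file. (a) is therefore removed.
Exception (b) does not apply: the agency head declined to issue a security-exemption finding.
Exception (c) does not apply: the number of pages in the record is 91, not under 91.
Exception (d)'s conditions are all satisfied: the contract file was obtained under a confidentiality agreement; the reference index is 859, meeting the 853 threshold. As to paragraphs (i)–(m): (i) would limit (d) — the reportable unit count is 19, less than the 24 limit — but (j) sets (i) aside: (j) applies — a current Schedule 5 Notice is held. (k) is triggered (a current Class E Clearance is held), but yields to (l): (l) operates against (k): the record's age is 20 years, meeting the 18 years threshold. (m), which would lift (l), does not operate here — the Category A Clearance is not current. Exception (d) stands.
Exception (e) does not apply: aggregate throughput is 7,590 units, not under 6,320 units.

No — exception (d) applies; the Caltrix Planning Office is not required to disclose the contract file.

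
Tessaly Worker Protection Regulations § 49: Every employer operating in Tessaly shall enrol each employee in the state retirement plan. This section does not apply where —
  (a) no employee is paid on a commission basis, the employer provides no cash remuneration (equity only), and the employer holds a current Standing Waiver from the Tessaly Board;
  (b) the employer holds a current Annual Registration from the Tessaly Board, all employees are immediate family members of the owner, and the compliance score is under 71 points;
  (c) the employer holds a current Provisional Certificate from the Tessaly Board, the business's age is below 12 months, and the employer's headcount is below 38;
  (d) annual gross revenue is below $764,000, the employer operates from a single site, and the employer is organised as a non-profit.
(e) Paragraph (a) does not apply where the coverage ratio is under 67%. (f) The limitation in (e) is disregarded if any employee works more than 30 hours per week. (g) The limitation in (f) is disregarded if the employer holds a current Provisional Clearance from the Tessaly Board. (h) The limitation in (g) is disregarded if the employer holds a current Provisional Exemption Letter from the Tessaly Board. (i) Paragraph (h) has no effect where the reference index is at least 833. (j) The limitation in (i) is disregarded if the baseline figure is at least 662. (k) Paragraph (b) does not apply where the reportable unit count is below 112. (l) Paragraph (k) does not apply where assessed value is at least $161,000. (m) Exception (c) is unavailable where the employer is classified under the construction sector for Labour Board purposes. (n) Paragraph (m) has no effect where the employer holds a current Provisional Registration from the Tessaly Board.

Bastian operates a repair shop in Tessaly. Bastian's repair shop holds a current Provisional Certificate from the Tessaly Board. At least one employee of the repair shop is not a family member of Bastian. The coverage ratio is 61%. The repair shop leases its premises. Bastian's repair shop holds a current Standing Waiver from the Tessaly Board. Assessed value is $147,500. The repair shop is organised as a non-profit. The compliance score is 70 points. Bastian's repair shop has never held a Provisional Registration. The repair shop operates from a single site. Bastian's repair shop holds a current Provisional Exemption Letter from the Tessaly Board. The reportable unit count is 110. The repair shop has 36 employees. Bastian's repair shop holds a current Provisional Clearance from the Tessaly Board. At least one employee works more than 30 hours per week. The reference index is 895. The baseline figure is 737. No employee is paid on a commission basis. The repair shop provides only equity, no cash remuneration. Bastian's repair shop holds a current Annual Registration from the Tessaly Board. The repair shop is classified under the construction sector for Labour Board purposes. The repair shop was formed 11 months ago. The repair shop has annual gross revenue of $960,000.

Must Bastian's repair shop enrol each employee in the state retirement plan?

Exception (a)'s conditions are all satisfied: no employee is paid on commission; remuneration is equity-only; a current Standing Waiver is held. Under paragraphs (e)–(j): (e) would limit (a) — the coverage ratio is 61%, under the 67% limit — but (f) sets (e) aside: (f) operates against (e): at least one employee exceeds 30 hours/week. (g) operates (a current Provisional Clearance is held), but is itself disapplied by (h): (h) operates against (g): a current Provisional Exemption Letter is held. (i) applies (the reference index is 895, meeting the 833 threshold), but is overridden by (j): (j) operates against (i): the baseline figure is 737, meeting the 662 threshold. (a) remains available.
Exception (b) does not apply: at least one employee is not a family member.
All of (c)'s requirements are met (a current Provisional Certificate is held; the business's age is 11 months, below the 12 months limit; the employer's headcount is 36, below the 38 limit). However, paragraphs (m)–(n) must be considered: (m) applies — the repair shop is classified under the construction sector. (n) is inapplicable (there is no Provisional Registration in force), so (m) stands. So (c) is unavailable.
Exception (d) requires that annual gross revenue is below $764,000; but annual gross revenue is $960,000, not below $764,000, so (d) is unavailable.

No — exception (a) applies; Bastian's repair shop is not required to enrol each employee in the state retirement plan.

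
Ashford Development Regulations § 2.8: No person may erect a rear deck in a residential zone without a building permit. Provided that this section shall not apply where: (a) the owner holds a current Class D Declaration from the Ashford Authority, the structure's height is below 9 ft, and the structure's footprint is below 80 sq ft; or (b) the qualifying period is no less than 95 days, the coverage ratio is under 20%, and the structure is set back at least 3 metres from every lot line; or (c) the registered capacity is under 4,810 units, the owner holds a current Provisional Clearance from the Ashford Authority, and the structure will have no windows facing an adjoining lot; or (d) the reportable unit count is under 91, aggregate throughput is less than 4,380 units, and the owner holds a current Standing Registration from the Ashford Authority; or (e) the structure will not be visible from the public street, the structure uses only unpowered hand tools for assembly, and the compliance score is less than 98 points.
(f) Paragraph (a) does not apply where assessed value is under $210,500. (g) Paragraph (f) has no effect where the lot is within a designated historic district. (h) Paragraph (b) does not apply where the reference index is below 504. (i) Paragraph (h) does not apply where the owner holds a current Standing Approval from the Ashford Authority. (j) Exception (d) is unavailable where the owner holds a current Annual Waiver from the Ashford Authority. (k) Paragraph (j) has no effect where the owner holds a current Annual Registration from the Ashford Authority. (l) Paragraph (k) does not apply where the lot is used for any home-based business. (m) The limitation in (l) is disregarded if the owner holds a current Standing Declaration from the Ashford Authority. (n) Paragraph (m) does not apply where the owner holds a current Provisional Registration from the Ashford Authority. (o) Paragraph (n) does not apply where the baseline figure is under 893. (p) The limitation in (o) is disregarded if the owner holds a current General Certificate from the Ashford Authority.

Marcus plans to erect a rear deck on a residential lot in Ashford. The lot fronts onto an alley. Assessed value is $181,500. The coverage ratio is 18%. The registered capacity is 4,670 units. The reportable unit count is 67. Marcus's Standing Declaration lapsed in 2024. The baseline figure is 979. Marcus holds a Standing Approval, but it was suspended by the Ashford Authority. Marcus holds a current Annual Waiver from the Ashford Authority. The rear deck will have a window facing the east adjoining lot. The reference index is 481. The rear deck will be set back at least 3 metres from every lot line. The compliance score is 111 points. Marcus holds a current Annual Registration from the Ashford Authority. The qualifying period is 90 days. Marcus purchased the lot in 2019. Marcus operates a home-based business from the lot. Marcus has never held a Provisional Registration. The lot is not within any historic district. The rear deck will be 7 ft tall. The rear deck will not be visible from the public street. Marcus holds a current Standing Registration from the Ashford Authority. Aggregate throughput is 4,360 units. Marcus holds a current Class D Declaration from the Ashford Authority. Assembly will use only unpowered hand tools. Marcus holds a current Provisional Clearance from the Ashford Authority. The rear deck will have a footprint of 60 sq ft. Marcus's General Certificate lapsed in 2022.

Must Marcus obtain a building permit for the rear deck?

All of (a)'s requirements are met (a current Class D Declaration is held; the structure's height is 7 ft, below the 9 ft limit; the structure's footprint is 60 sq ft, below the 80 sq ft limit). But applying paragraphs (f)–(g): (f) operates against (a): assessed value is $181,500, under the $210,500 limit. (g) is not triggered (the lot is not in a historic district), so (f) stands. So (a) is unavailable.
Exception (b) fails — the qualifying period is 90 days, short of 95 days.
Exception (c) does not apply: a window faces an adjoining lot.
All of (d)'s requirements are met (the reportable unit count is 67, under the 91 limit; aggregate throughput is 4,360 units, less than the 4,380 units limit; a current Standing Registration is held). But: (j) is triggered — a current Annual Waiver is held. (k) applies (a current Annual Registration is held), but is overridden by (l): (l) operates against (k): a home-based business operates on the lot. (m) is not triggered (no current Standing Declaration is held), so (l) stands. So (d) is unavailable.
Exception (e) requires that the compliance score is less than 98 points; but the compliance score is 111 points, not less than 98 points, so (e) is unavailable.
None of the exceptions is available; § 2.8 applies in full.

Yes — Marcus must obtain a building permit.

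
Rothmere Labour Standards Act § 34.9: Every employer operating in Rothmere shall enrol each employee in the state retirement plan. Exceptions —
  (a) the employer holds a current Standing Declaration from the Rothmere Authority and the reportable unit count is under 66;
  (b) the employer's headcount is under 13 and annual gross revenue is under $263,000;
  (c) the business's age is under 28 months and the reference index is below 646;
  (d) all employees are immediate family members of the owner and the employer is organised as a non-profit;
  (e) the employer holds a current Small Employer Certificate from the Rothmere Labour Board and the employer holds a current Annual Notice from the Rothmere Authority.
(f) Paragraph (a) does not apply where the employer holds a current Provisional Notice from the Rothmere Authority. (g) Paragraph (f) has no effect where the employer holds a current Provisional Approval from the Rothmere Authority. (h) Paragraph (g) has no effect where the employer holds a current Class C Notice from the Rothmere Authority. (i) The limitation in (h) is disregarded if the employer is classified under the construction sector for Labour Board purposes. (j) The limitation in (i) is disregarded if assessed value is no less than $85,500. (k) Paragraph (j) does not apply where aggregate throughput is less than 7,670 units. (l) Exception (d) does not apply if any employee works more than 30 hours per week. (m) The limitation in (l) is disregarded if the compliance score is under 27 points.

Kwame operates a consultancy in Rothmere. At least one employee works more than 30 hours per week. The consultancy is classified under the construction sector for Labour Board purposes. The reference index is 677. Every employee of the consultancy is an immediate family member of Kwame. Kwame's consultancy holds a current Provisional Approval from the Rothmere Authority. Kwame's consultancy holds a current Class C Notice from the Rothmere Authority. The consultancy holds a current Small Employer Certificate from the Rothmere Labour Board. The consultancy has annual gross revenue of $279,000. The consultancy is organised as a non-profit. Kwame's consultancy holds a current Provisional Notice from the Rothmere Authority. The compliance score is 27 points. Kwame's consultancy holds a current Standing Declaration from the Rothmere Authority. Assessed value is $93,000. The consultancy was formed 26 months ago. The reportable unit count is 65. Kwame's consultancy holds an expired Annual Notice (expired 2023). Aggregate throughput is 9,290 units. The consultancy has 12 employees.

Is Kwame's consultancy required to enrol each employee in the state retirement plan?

All of (a)'s requirements are met (a current Standing Declaration is held; the reportable unit count is 65, under the 66 limit). But: (f) applies — a current Provisional Notice is held. (g) operates (a current Provisional Approval is held), but is overridden by (h): (h) operates — a current Class C Notice is held. (i) applies (the consultancy is classified under the construction sector), but is overridden by (j): (j) operates — assessed value is $93,000, meeting the $85,500 threshold. (k), which would lift (j), is not engaged — aggregate throughput is 9,290 units, not less than 7,670 units. Exception (a) does not apply.
Exception (b) does not apply: annual gross revenue is $279,000, not under $263,000.
Exception (c) requires that the reference index is below 646; but the reference index is 677, not below 646, so (c) is unavailable.
Exception (d)'s conditions are all satisfied: every employee is an immediate family member; the employer is a non-profit. However, paragraphs (l)–(m) must be considered: (l) applies — at least one employee exceeds 30 hours/week. (m) is not triggered (the compliance score is 27 points, not under 27 points), so (l) stands. Exception (d) does not apply.
Exception (e) fails — the Annual Notice is not current.
No exception is made out. Kwame's consultancy falls within the general rule.

Yes — Kwame's consultancy must enrol each employee in the state retirement plan.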